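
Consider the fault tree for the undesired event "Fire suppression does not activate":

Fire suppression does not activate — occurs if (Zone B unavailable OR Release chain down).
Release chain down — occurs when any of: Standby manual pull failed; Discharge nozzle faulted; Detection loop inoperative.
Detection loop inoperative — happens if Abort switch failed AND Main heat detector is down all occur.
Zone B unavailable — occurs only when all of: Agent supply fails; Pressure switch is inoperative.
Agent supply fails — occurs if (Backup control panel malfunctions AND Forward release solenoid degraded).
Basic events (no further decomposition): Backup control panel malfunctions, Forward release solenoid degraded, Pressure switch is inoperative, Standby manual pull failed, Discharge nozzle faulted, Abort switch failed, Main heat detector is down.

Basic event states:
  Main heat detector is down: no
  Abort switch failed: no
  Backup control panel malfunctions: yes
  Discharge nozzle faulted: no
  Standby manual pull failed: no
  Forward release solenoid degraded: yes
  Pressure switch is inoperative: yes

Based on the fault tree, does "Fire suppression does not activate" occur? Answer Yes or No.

Yes

Agent supply fails [AND]: Backup control panel malfunctions=occurs, Forward release solenoid degraded=occurs → all inputs occur → occurs.
Zone B unavailable [AND]: Agent supply fails=occurs, Pressure switch is inoperative=occurs → all inputs occur → occurs.
Detection loop inoperative [AND]: Abort switch failed=not, Main heat detector is down=not → not all inputs occur → does not occur.
Release chain down [OR]: Standby manual pull failed=not, Discharge nozzle faulted=not, Detection loop inoperative=not → no input occurs → does not occur.
Fire suppression does not activate [OR]: Zone B unavailable=occurs, Release chain down=not → at least one input occurs → occurs.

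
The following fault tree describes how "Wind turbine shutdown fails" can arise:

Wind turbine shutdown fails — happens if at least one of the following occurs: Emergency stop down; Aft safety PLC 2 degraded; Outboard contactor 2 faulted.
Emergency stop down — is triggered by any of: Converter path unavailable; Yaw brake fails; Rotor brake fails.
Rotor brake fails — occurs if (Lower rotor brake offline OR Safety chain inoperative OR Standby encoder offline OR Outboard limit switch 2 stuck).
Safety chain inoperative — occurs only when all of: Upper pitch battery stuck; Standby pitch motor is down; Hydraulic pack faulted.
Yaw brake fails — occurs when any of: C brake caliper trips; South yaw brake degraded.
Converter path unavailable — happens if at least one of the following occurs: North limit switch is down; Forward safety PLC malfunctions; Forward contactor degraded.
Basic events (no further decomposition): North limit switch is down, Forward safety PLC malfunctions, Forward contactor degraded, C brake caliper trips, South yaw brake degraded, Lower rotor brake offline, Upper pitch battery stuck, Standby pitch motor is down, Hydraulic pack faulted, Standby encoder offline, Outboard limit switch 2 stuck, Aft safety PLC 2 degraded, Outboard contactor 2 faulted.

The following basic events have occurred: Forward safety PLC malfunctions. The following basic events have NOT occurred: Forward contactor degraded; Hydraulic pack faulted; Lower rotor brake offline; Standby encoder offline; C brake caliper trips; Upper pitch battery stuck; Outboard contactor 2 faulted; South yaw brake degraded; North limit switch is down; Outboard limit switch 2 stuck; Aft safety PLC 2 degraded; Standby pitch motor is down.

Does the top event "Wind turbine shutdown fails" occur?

Converter path unavailable [OR]: North limit switch is down=not, Forward safety PLC malfunctions=occurs, Forward contactor degraded=not → at least one input occurs → occurs.
Yaw brake fails [OR]: C brake caliper trips=not, South yaw brake degraded=not → no input occurs → does not occur.
Safety chain inoperative [AND]: Upper pitch battery stuck=not, Standby pitch motor is down=not, Hydraulic pack faulted=not → not all inputs occur → does not occur.
Rotor brake fails [OR]: Lower rotor brake offline=not, Safety chain inoperative=not, Standby encoder offline=not, Outboard limit switch 2 stuck=not → no input occurs → does not occur.
Emergency stop down [OR]: Converter path unavailable=occurs, Yaw brake fails=not, Rotor brake fails=not → at least one input occurs → occurs.
Wind turbine shutdown fails [OR]: Emergency stop down=occurs, Aft safety PLC 2 degraded=not, Outboard contactor 2 faulted=not → at least one input occurs → occurs.

Yes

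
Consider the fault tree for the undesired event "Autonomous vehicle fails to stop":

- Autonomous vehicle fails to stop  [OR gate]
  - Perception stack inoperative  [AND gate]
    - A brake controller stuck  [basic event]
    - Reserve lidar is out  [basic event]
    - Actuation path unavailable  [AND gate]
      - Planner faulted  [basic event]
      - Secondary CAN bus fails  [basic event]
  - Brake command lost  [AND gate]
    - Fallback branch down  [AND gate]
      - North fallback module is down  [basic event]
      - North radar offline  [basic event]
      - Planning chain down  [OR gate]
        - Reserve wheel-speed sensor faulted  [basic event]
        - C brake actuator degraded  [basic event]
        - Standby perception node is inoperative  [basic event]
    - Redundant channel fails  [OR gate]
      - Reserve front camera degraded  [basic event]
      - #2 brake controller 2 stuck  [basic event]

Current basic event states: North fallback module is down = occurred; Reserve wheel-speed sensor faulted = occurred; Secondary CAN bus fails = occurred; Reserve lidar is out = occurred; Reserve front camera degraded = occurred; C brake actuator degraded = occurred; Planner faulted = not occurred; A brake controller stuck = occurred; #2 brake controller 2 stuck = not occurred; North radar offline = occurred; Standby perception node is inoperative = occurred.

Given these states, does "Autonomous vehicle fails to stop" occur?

Actuation path unavailable [AND]: Planner faulted=not, Secondary CAN bus fails=occurs → not all inputs occur → does not occur.
Perception stack inoperative [AND]: A brake controller stuck=occurs, Reserve lidar is out=occurs, Actuation path unavailable=not → not all inputs occur → does not occur.
Planning chain down [OR]: Reserve wheel-speed sensor faulted=occurs, C brake actuator degraded=occurs, Standby perception node is inoperative=occurs → at least one input occurs → occurs.
Fallback branch down [AND]: North fallback module is down=occurs, North radar offline=occurs, Planning chain down=occurs → all inputs occur → occurs.
Redundant channel fails [OR]: Reserve front camera degraded=occurs, #2 brake controller 2 stuck=not → at least one input occurs → occurs.
Brake command lost [AND]: Fallback branch down=occurs, Redundant channel fails=occurs → all inputs occur → occurs.
Autonomous vehicle fails to stop [OR]: Perception stack inoperative=not, Brake command lost=occurs → at least one input occurs → occurs.

Yes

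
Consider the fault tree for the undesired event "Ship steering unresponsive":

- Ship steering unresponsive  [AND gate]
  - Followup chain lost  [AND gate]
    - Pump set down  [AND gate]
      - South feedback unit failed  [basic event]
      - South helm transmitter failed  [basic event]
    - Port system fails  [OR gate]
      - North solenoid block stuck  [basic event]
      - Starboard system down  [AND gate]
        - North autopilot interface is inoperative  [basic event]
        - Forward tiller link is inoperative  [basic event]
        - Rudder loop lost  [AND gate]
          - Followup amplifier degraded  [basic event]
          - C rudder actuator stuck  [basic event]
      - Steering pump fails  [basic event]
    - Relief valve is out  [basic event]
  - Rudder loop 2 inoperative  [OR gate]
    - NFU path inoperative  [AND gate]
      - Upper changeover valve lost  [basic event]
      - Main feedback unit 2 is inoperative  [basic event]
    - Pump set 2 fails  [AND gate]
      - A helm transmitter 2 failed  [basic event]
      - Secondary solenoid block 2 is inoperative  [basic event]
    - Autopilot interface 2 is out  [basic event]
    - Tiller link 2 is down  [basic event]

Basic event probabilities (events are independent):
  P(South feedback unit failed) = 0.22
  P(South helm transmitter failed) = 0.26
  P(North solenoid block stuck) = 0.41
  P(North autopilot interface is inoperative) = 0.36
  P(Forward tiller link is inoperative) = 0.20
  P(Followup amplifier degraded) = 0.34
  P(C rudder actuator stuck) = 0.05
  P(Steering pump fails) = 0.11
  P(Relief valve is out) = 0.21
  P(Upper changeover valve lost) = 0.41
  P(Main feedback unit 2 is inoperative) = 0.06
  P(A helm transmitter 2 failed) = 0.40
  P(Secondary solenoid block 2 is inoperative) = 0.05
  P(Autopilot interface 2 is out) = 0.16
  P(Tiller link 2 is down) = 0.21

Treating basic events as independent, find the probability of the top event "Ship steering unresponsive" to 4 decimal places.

0.0021

P(Pump set down) [AND] = 0.22 × 0.26 = 0.057200
P(Rudder loop lost) [AND] = 0.34 × 0.05 = 0.017000
P(Starboard system down) [AND] = 0.36 × 0.20 × 0.017000 = 0.001224
P(Port system fails) [OR] = 1 − (1−0.41) × (1−0.001224) × (1−0.11) = 0.475543
P(Followup chain lost) [AND] = 0.057200 × 0.475543 × 0.21 = 0.005712
P(NFU path inoperative) [AND] = 0.41 × 0.06 = 0.024600
P(Pump set 2 fails) [AND] = 0.40 × 0.05 = 0.020000
P(Rudder loop 2 inoperative) [OR] = 1 − (1−0.024600) × (1−0.020000) × (1−0.16) × (1−0.21) = 0.365670
P(Ship steering unresponsive) [AND] = 0.005712 × 0.365670 = 0.002089
Rounded to 4 decimal places: P(Ship steering unresponsive) ≈ 0.0021.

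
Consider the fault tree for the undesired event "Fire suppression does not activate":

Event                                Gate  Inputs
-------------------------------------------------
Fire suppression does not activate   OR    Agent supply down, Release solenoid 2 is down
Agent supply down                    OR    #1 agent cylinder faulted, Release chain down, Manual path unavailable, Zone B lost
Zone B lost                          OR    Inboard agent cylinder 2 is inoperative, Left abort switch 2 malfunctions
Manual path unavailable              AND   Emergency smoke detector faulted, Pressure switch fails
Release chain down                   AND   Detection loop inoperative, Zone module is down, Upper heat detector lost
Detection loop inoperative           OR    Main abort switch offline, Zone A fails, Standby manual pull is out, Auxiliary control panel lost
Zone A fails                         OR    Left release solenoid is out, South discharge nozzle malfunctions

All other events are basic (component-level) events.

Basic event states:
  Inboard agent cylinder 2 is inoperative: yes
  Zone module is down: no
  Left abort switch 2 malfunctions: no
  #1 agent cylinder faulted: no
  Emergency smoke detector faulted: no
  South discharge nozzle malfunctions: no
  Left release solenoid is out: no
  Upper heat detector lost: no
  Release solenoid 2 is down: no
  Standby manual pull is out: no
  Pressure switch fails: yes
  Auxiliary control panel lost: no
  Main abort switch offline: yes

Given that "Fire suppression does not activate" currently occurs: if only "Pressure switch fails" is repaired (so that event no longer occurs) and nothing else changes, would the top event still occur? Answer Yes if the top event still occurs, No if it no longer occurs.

Counterfactual: set "Pressure switch fails" to not occurred.
Zone A fails [OR]: Left release solenoid is out=not, South discharge nozzle malfunctions=not → no input occurs → does not occur.
Detection loop inoperative [OR]: Main abort switch offline=occurs, Zone A fails=not, Standby manual pull is out=not, Auxiliary control panel lost=not → at least one input occurs → occurs.
Release chain down [AND]: Detection loop inoperative=occurs, Zone module is down=not, Upper heat detector lost=not → not all inputs occur → does not occur.
Manual path unavailable [AND]: Emergency smoke detector faulted=not, Pressure switch fails=not → not all inputs occur → does not occur.
Zone B lost [OR]: Inboard agent cylinder 2 is inoperative=occurs, Left abort switch 2 malfunctions=not → at least one input occurs → occurs.
Agent supply down [OR]: #1 agent cylinder faulted=not, Release chain down=not, Manual path unavailable=not, Zone B lost=occurs → at least one input occurs → occurs.
Fire suppression does not activate [OR]: Agent supply down=occurs, Release solenoid 2 is down=not → at least one input occurs → occurs.

Yes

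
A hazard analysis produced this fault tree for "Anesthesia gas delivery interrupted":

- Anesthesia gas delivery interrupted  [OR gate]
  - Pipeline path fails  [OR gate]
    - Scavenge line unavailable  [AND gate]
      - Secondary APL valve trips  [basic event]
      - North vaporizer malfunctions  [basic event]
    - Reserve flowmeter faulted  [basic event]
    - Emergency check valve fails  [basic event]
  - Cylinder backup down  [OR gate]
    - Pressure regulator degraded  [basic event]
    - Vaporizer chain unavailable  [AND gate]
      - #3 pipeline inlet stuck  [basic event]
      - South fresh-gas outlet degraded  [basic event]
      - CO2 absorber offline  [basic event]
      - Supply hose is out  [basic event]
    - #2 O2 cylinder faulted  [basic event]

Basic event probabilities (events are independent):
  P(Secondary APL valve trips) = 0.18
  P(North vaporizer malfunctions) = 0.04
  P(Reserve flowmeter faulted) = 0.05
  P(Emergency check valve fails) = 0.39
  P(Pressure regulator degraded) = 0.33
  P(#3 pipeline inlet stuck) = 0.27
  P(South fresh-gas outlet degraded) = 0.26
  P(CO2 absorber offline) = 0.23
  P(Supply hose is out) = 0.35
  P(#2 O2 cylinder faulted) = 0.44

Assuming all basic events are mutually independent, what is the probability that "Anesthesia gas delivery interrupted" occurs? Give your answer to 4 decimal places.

P(Scavenge line unavailable) [AND] = 0.18 × 0.04 = 0.007200
P(Pipeline path fails) [OR] = 1 − (1−0.007200) × (1−0.05) × (1−0.39) = 0.424672
P(Vaporizer chain unavailable) [AND] = 0.27 × 0.26 × 0.23 × 0.35 = 0.005651
P(Cylinder backup down) [OR] = 1 − (1−0.33) × (1−0.005651) × (1−0.44) = 0.626920
P(Anesthesia gas delivery interrupted) [OR] = 1 − (1−0.424672) × (1−0.626920) = 0.785357
Rounded to 4 decimal places: P(Anesthesia gas delivery interrupted) ≈ 0.7854.

0.7854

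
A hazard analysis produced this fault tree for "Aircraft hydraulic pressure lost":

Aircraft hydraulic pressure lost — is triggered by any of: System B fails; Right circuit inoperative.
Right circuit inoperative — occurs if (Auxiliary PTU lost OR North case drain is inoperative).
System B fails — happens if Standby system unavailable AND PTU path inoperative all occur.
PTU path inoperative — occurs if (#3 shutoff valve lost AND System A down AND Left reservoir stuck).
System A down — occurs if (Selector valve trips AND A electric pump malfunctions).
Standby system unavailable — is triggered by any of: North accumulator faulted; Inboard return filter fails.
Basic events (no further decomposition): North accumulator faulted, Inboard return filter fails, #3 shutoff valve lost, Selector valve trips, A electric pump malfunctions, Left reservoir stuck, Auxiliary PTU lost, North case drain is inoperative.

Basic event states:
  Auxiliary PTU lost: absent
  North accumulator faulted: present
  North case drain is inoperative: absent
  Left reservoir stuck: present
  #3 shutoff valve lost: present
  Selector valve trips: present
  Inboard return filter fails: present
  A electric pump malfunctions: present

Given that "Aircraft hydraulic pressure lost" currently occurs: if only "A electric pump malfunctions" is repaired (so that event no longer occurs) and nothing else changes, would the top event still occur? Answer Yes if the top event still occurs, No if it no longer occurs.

Counterfactual: set "A electric pump malfunctions" to not occurred.
Standby system unavailable [OR]: North accumulator faulted=occurs, Inboard return filter fails=occurs → at least one input occurs → occurs.
System A down [AND]: Selector valve trips=occurs, A electric pump malfunctions=not → not all inputs occur → does not occur.
PTU path inoperative [AND]: #3 shutoff valve lost=occurs, System A down=not, Left reservoir stuck=occurs → not all inputs occur → does not occur.
System B fails [AND]: Standby system unavailable=occurs, PTU path inoperative=not → not all inputs occur → does not occur.
Right circuit inoperative [OR]: Auxiliary PTU lost=not, North case drain is inoperative=not → no input occurs → does not occur.
Aircraft hydraulic pressure lost [OR]: System B fails=not, Right circuit inoperative=not → no input occurs → does not occur.

No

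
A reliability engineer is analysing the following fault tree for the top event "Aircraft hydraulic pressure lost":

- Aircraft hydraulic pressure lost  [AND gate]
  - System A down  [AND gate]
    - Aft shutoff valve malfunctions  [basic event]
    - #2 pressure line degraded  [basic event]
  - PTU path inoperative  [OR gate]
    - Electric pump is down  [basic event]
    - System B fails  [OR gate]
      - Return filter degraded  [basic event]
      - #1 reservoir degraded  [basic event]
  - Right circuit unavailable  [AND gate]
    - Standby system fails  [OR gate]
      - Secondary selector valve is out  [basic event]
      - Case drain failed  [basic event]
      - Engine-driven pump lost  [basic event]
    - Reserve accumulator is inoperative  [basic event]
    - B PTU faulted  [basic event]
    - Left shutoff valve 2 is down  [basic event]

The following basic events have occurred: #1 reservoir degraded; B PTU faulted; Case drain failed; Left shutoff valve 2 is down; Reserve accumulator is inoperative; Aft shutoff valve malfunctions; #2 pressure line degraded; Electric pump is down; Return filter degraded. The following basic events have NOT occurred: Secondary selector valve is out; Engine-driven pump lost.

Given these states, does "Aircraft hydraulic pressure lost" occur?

Yes

System A down [AND]: Aft shutoff valve malfunctions=occurs, #2 pressure line degraded=occurs → all inputs occur → occurs.
System B fails [OR]: Return filter degraded=occurs, #1 reservoir degraded=occurs → at least one input occurs → occurs.
PTU path inoperative [OR]: Electric pump is down=occurs, System B fails=occurs → at least one input occurs → occurs.
Standby system fails [OR]: Secondary selector valve is out=not, Case drain failed=occurs, Engine-driven pump lost=not → at least one input occurs → occurs.
Right circuit unavailable [AND]: Standby system fails=occurs, Reserve accumulator is inoperative=occurs, B PTU faulted=occurs, Left shutoff valve 2 is down=occurs → all inputs occur → occurs.
Aircraft hydraulic pressure lost [AND]: System A down=occurs, PTU path inoperative=occurs, Right circuit unavailable=occurs → all inputs occur → occurs.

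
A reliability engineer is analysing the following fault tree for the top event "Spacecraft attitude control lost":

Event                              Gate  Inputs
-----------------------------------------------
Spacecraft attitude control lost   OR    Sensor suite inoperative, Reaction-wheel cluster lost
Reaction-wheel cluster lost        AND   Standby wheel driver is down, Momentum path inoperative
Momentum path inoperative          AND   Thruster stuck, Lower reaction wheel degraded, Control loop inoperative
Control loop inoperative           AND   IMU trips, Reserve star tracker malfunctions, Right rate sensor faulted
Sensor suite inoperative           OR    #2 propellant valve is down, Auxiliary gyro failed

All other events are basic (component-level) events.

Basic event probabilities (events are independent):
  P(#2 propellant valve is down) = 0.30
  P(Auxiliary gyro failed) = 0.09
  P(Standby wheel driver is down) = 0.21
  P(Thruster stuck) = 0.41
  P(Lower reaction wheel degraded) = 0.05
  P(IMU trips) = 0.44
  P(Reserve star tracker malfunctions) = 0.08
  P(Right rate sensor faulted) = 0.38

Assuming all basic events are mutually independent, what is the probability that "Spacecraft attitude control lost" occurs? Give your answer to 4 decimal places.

P(Sensor suite inoperative) [OR] = 1 − (1−0.30) × (1−0.09) = 0.363000
P(Control loop inoperative) [AND] = 0.44 × 0.08 × 0.38 = 0.013376
P(Momentum path inoperative) [AND] = 0.41 × 0.05 × 0.013376 = 0.000274
P(Reaction-wheel cluster lost) [AND] = 0.21 × 0.000274 = 0.000058
P(Spacecraft attitude control lost) [OR] = 1 − (1−0.363000) × (1−0.000058) = 0.363037
Rounded to 4 decimal places: P(Spacecraft attitude control lost) ≈ 0.3630.

0.3630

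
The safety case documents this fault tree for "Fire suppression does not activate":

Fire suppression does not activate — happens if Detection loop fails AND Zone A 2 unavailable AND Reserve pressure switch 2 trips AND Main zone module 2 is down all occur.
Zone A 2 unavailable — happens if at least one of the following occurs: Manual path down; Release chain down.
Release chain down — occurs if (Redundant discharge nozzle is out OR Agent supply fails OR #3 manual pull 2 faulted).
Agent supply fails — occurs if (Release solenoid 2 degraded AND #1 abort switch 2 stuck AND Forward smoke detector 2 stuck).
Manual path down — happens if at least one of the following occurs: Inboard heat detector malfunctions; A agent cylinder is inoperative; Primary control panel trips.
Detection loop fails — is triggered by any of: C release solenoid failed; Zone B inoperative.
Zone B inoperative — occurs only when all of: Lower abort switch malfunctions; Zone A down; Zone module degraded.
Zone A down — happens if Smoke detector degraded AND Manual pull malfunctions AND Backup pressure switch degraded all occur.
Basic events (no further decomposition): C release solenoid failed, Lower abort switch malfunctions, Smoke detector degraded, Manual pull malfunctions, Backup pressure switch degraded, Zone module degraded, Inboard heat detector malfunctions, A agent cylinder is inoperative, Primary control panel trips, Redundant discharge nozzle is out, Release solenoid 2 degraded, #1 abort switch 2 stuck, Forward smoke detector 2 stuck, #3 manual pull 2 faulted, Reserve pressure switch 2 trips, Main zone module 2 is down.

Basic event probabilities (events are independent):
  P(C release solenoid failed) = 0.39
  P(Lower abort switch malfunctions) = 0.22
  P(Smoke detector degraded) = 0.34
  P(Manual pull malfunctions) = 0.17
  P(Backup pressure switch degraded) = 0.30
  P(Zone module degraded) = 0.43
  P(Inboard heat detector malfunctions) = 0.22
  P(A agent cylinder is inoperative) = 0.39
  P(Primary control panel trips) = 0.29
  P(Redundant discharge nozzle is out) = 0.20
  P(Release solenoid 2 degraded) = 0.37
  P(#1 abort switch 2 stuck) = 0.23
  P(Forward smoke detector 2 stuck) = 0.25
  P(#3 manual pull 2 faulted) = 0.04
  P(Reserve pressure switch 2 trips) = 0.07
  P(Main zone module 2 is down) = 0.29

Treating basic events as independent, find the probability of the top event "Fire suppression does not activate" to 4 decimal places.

P(Zone A down) [AND] = 0.34 × 0.17 × 0.30 = 0.017340
P(Zone B inoperative) [AND] = 0.22 × 0.017340 × 0.43 = 0.001640
P(Detection loop fails) [OR] = 1 − (1−0.39) × (1−0.001640) = 0.391000
P(Manual path down) [OR] = 1 − (1−0.22) × (1−0.39) × (1−0.29) = 0.662182
P(Agent supply fails) [AND] = 0.37 × 0.23 × 0.25 = 0.021275
P(Release chain down) [OR] = 1 − (1−0.20) × (1−0.021275) × (1−0.04) = 0.248339
P(Zone A 2 unavailable) [OR] = 1 − (1−0.662182) × (1−0.248339) = 0.746075
P(Fire suppression does not activate) [AND] = 0.391000 × 0.746075 × 0.07 × 0.29 = 0.005922
Rounded to 4 decimal places: P(Fire suppression does not activate) ≈ 0.0059.

0.0059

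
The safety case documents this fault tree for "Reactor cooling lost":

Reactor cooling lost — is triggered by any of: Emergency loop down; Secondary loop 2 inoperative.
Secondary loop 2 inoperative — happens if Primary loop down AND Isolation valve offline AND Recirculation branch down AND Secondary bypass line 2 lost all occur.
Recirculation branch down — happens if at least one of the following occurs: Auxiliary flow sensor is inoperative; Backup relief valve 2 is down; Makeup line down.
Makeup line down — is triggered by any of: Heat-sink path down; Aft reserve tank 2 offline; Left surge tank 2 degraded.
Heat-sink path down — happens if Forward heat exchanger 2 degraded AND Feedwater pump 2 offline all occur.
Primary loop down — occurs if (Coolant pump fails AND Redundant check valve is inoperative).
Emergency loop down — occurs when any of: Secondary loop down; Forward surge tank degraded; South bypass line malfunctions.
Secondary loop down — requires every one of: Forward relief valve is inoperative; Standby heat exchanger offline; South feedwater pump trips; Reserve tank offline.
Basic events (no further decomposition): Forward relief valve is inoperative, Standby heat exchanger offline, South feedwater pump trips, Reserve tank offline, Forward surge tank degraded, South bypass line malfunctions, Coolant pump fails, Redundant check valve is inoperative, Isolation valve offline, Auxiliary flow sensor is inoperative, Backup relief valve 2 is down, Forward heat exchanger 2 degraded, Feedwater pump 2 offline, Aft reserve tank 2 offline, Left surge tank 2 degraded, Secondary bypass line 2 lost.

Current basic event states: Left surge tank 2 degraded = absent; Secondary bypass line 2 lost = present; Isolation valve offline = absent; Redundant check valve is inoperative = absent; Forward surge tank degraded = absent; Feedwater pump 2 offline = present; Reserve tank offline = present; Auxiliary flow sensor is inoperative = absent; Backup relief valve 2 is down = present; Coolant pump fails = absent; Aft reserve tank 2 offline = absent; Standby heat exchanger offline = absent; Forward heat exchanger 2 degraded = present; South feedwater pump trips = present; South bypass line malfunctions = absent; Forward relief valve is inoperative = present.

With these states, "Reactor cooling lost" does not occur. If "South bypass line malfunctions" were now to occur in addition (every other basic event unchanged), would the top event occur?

Counterfactual: set "South bypass line malfunctions" to occurred.
Secondary loop down [AND]: Forward relief valve is inoperative=occurs, Standby heat exchanger offline=not, South feedwater pump trips=occurs, Reserve tank offline=occurs → not all inputs occur → does not occur.
Emergency loop down [OR]: Secondary loop down=not, Forward surge tank degraded=not, South bypass line malfunctions=occurs → at least one input occurs → occurs.
Primary loop down [AND]: Coolant pump fails=not, Redundant check valve is inoperative=not → not all inputs occur → does not occur.
Heat-sink path down [AND]: Forward heat exchanger 2 degraded=occurs, Feedwater pump 2 offline=occurs → all inputs occur → occurs.
Makeup line down [OR]: Heat-sink path down=occurs, Aft reserve tank 2 offline=not, Left surge tank 2 degraded=not → at least one input occurs → occurs.
Recirculation branch down [OR]: Auxiliary flow sensor is inoperative=not, Backup relief valve 2 is down=occurs, Makeup line down=occurs → at least one input occurs → occurs.
Secondary loop 2 inoperative [AND]: Primary loop down=not, Isolation valve offline=not, Recirculation branch down=occurs, Secondary bypass line 2 lost=occurs → not all inputs occur → does not occur.
Reactor cooling lost [OR]: Emergency loop down=occurs, Secondary loop 2 inoperative=not → at least one input occurs → occurs.

Yes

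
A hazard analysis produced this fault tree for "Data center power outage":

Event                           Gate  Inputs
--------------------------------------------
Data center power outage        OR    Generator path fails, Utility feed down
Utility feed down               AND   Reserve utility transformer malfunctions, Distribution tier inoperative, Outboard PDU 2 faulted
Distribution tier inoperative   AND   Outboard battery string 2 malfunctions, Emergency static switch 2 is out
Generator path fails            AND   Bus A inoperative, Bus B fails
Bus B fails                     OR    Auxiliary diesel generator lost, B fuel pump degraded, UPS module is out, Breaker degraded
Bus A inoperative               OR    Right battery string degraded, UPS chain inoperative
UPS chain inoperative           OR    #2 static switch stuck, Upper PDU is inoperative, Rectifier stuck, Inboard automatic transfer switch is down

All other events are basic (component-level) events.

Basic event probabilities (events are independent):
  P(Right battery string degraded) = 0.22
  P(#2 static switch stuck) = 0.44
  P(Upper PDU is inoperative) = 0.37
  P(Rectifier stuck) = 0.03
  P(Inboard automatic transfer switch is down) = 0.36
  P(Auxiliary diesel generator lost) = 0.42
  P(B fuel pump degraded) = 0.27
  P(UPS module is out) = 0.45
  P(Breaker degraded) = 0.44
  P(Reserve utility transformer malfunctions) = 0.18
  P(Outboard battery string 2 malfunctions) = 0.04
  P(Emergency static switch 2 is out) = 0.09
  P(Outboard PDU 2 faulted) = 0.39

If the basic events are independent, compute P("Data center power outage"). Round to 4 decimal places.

0.7211

P(UPS chain inoperative) [OR] = 1 − (1−0.44) × (1−0.37) × (1−0.03) × (1−0.36) = 0.780982
P(Bus A inoperative) [OR] = 1 − (1−0.22) × (1−0.780982) = 0.829166
P(Bus B fails) [OR] = 1 − (1−0.42) × (1−0.27) × (1−0.45) × (1−0.44) = 0.869593
P(Generator path fails) [AND] = 0.829166 × 0.869593 = 0.721037
P(Distribution tier inoperative) [AND] = 0.04 × 0.09 = 0.003600
P(Utility feed down) [AND] = 0.18 × 0.003600 × 0.39 = 0.000253
P(Data center power outage) [OR] = 1 − (1−0.721037) × (1−0.000253) = 0.721108
Rounded to 4 decimal places: P(Data center power outage) ≈ 0.7211.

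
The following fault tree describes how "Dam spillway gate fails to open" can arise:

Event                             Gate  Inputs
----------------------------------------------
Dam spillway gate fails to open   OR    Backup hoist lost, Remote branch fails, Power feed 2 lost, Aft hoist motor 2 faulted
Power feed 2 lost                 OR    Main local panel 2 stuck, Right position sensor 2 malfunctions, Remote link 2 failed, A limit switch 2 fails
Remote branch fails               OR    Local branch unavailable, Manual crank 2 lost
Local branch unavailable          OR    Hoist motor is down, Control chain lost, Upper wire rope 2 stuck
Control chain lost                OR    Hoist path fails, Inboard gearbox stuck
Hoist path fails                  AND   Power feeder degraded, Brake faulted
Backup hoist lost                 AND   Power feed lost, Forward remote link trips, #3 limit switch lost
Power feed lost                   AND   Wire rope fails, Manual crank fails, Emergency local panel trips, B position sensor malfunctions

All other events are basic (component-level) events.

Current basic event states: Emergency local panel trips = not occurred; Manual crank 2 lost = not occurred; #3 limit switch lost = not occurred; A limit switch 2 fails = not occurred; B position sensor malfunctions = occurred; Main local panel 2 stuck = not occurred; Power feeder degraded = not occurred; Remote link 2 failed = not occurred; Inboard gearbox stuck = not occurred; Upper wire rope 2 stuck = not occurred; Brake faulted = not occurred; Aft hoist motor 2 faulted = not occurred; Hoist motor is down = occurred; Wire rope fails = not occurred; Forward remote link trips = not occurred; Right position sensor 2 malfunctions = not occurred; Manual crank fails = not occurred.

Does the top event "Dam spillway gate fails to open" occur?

Power feed lost [AND]: Wire rope fails=not, Manual crank fails=not, Emergency local panel trips=not, B position sensor malfunctions=occurs → not all inputs occur → does not occur.
Backup hoist lost [AND]: Power feed lost=not, Forward remote link trips=not, #3 limit switch lost=not → not all inputs occur → does not occur.
Hoist path fails [AND]: Power feeder degraded=not, Brake faulted=not → not all inputs occur → does not occur.
Control chain lost [OR]: Hoist path fails=not, Inboard gearbox stuck=not → no input occurs → does not occur.
Local branch unavailable [OR]: Hoist motor is down=occurs, Control chain lost=not, Upper wire rope 2 stuck=not → at least one input occurs → occurs.
Remote branch fails [OR]: Local branch unavailable=occurs, Manual crank 2 lost=not → at least one input occurs → occurs.
Power feed 2 lost [OR]: Main local panel 2 stuck=not, Right position sensor 2 malfunctions=not, Remote link 2 failed=not, A limit switch 2 fails=not → no input occurs → does not occur.
Dam spillway gate fails to open [OR]: Backup hoist lost=not, Remote branch fails=occurs, Power feed 2 lost=not, Aft hoist motor 2 faulted=not → at least one input occurs → occurs.

Yes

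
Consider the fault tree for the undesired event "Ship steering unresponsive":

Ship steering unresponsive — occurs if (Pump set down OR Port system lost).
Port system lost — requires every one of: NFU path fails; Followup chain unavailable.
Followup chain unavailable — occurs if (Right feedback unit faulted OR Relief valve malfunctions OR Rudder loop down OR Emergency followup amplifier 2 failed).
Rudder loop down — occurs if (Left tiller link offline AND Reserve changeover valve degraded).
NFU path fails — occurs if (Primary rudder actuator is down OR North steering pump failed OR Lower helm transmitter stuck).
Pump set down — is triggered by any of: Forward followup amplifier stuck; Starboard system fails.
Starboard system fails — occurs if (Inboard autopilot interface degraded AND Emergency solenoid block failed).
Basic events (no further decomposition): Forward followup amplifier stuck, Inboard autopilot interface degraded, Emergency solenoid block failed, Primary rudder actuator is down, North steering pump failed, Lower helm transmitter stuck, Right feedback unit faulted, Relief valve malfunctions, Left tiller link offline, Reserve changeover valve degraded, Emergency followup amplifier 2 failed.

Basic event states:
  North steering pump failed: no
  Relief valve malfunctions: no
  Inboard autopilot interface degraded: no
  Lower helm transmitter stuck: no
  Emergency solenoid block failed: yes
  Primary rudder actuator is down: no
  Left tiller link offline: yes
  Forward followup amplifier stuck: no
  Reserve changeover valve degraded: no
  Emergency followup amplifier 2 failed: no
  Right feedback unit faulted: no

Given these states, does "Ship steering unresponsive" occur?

Starboard system fails [AND]: Inboard autopilot interface degraded=not, Emergency solenoid block failed=occurs → not all inputs occur → does not occur.
Pump set down [OR]: Forward followup amplifier stuck=not, Starboard system fails=not → no input occurs → does not occur.
NFU path fails [OR]: Primary rudder actuator is down=not, North steering pump failed=not, Lower helm transmitter stuck=not → no input occurs → does not occur.
Rudder loop down [AND]: Left tiller link offline=occurs, Reserve changeover valve degraded=not → not all inputs occur → does not occur.
Followup chain unavailable [OR]: Right feedback unit faulted=not, Relief valve malfunctions=not, Rudder loop down=not, Emergency followup amplifier 2 failed=not → no input occurs → does not occur.
Port system lost [AND]: NFU path fails=not, Followup chain unavailable=not → not all inputs occur → does not occur.
Ship steering unresponsive [OR]: Pump set down=not, Port system lost=not → no input occurs → does not occur.

No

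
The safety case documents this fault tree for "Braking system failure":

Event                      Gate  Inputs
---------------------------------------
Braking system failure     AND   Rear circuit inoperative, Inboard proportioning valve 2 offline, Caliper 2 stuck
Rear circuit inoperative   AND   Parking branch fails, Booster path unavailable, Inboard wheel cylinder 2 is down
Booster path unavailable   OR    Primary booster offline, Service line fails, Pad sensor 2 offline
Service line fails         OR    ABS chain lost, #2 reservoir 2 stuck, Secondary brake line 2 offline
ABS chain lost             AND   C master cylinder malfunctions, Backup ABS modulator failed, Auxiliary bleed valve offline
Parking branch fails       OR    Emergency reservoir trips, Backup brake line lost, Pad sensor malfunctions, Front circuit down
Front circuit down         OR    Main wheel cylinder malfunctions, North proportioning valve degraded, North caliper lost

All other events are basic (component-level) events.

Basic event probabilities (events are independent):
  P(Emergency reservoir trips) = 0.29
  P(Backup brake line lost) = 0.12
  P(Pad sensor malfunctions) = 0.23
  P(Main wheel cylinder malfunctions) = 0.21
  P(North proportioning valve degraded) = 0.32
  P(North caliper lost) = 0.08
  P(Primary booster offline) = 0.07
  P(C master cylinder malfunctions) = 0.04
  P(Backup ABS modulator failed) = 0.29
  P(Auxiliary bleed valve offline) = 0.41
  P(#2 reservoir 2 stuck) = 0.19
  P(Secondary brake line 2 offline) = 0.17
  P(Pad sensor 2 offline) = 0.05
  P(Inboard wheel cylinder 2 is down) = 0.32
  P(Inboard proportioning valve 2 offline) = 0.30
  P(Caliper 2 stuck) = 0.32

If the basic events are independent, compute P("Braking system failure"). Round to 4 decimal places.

0.0096

P(Front circuit down) [OR] = 1 − (1−0.21) × (1−0.32) × (1−0.08) = 0.505776
P(Parking branch fails) [OR] = 1 − (1−0.29) × (1−0.12) × (1−0.23) × (1−0.505776) = 0.762231
P(ABS chain lost) [AND] = 0.04 × 0.29 × 0.41 = 0.004756
P(Service line fails) [OR] = 1 − (1−0.004756) × (1−0.19) × (1−0.17) = 0.330897
P(Booster path unavailable) [OR] = 1 − (1−0.07) × (1−0.330897) × (1−0.05) = 0.408847
P(Rear circuit inoperative) [AND] = 0.762231 × 0.408847 × 0.32 = 0.099723
P(Braking system failure) [AND] = 0.099723 × 0.30 × 0.32 = 0.009573
Rounded to 4 decimal places: P(Braking system failure) ≈ 0.0096.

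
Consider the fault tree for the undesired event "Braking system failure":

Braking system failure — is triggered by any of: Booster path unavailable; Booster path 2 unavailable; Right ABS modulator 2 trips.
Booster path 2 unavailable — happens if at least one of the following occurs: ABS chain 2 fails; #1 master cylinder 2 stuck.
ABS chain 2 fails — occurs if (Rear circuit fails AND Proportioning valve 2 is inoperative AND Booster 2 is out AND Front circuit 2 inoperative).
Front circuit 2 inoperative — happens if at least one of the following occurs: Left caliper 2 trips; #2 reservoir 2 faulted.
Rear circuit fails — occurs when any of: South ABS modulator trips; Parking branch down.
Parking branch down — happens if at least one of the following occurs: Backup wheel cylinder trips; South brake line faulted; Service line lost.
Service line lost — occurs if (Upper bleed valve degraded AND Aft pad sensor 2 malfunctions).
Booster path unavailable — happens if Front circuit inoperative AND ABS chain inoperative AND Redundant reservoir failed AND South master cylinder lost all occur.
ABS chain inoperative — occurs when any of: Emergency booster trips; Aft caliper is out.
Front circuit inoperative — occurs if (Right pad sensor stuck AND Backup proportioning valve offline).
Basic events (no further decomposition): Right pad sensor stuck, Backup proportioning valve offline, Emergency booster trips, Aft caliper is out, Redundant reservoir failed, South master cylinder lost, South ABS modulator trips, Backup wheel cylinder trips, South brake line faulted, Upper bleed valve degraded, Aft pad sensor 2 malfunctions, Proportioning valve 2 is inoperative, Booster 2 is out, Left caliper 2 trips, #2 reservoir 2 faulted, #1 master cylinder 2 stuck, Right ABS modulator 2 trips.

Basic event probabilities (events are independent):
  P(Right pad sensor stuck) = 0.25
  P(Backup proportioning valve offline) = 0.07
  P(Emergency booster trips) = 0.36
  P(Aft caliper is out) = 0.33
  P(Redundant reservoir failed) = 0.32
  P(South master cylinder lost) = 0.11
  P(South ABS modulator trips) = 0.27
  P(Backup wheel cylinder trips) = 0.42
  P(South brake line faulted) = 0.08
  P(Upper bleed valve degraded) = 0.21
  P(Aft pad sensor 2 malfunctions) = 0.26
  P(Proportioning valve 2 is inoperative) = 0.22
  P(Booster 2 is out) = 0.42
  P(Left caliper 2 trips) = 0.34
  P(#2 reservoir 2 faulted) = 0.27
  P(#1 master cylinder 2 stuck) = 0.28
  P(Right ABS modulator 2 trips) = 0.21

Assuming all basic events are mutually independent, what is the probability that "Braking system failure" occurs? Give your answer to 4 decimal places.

P(Front circuit inoperative) [AND] = 0.25 × 0.07 = 0.017500
P(ABS chain inoperative) [OR] = 1 − (1−0.36) × (1−0.33) = 0.571200
P(Booster path unavailable) [AND] = 0.017500 × 0.571200 × 0.32 × 0.11 = 0.000352
P(Service line lost) [AND] = 0.21 × 0.26 = 0.054600
P(Parking branch down) [OR] = 1 − (1−0.42) × (1−0.08) × (1−0.054600) = 0.495535
P(Rear circuit fails) [OR] = 1 − (1−0.27) × (1−0.495535) = 0.631741
P(Front circuit 2 inoperative) [OR] = 1 − (1−0.34) × (1−0.27) = 0.518200
P(ABS chain 2 fails) [AND] = 0.631741 × 0.22 × 0.42 × 0.518200 = 0.030249
P(Booster path 2 unavailable) [OR] = 1 − (1−0.030249) × (1−0.28) = 0.301779
P(Braking system failure) [OR] = 1 − (1−0.000352) × (1−0.301779) × (1−0.21) = 0.448600
Rounded to 4 decimal places: P(Braking system failure) ≈ 0.4486.

0.4486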